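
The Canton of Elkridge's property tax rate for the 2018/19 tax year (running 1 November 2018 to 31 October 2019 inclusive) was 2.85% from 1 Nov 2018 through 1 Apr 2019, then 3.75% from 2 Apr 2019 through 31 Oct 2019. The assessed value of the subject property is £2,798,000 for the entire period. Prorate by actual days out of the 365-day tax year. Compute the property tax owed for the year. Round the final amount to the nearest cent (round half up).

1 Nov 2018 – 1 Apr 2019: 152 days at 2.85% → £2,798,000 × 2.85% × 152/365 = £33,208.0438
2 Apr – 31 Oct 2019: 213 days at 3.75% → £2,798,000 × 3.75% × 213/365 = £61,230.2055
Total = £94,438.2493

£94,438.25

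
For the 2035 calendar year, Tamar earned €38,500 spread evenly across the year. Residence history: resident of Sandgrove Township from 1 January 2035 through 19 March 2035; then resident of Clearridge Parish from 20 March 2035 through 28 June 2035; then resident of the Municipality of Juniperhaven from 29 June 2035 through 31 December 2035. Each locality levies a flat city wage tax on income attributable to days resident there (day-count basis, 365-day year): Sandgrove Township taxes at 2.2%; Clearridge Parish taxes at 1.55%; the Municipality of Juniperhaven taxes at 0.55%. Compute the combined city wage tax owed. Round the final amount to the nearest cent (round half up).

€454.04

Sandgrove Township, 1 January – 19 March 2035: 78 days → €38,500 × 2.2% × 78/365 = €181.0027
Clearridge Parish, 20 March – 28 June 2035: 101 days → €38,500 × 1.55% × 101/365 = €165.1281
The Municipality of Juniperhaven, 29 June – 31 December 2035: 186 days → €38,500 × 0.55% × 186/365 = €107.9055
Total = €454.0363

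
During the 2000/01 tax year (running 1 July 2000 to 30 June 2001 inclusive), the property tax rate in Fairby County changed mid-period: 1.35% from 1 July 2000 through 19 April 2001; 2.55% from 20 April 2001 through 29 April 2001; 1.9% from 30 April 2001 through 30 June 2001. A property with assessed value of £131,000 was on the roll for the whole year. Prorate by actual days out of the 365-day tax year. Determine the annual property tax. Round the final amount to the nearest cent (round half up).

£1,933.95

1 July 2000 – 19 April 2001: 293 days at 1.35% → £131,000 × 1.35% × 293/365 = £1,419.6452
20 April – 29 April 2001: 10 days at 2.55% → £131,000 × 2.55% × 10/365 = £91.5205
30 April – 30 June 2001: 62 days at 1.9% → £131,000 × 1.9% × 62/365 = £422.7890
Total = £1,933.9548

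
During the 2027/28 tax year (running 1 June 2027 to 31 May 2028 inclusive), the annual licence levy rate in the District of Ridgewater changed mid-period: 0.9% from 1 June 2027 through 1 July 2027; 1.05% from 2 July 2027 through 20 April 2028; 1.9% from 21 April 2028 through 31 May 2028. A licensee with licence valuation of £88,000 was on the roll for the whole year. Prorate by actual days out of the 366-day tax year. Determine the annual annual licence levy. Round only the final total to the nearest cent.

£996.61

1 June – 1 July 2027: 31 days at 0.9% → £88,000 × 0.9% × 31/366 = £67.0820
2 July 2027 – 20 April 2028: 294 days at 1.05% → £88,000 × 1.05% × 294/366 = £742.2295
21 April – 31 May 2028: 41 days at 1.9% → £88,000 × 1.9% × 41/366 = £187.3005
Total = £996.6120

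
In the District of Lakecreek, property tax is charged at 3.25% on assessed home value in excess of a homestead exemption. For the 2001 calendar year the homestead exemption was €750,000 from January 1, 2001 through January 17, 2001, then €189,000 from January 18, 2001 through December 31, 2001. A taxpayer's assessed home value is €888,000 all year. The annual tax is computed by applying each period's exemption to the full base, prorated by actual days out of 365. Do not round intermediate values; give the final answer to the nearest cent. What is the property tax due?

€21,868.32

January 1 – January 17, 2001: 17 days, exemption €750,000 → (€888,000 − €750,000) × 3.25% × 17/365 = €208.8904
January 18 – December 31, 2001: 348 days, exemption €189,000 → (€888,000 − €189,000) × 3.25% × 348/365 = €21,659.4247
Total = €21,868.3151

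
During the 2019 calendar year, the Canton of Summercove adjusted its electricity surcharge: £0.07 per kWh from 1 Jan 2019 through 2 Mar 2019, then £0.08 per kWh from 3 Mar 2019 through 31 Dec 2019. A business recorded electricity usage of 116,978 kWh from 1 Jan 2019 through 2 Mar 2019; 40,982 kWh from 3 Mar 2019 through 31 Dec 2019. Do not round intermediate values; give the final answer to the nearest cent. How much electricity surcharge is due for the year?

£11467.02

1 Jan – 2 Mar 2019: 116,978 kWh at £0.07/kWh → £8188.46
3 Mar – 31 Dec 2019: 40,982 kWh at £0.08/kWh → £3278.56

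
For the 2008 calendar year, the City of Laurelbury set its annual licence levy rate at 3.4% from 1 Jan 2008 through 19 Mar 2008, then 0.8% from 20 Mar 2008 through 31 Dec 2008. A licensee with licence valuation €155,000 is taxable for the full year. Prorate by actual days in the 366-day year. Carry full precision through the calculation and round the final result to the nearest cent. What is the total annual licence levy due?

1 Jan – 19 Mar 2008: 79 days at 3.4% → €155,000 × 3.4% × 79/366 = €1,137.5137
20 Mar – 31 Dec 2008: 287 days at 0.8% → €155,000 × 0.8% × 287/366 = €972.3497
Total = €2,109.8634

€2,109.86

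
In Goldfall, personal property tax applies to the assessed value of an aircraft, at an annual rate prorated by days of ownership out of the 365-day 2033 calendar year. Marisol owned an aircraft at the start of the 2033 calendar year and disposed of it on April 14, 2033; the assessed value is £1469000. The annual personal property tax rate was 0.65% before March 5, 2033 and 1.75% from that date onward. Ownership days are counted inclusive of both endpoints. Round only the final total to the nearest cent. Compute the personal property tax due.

£4535.79

January 1 – March 4, 2033: 63 days at 0.65% → £1469000 × 0.65% × 63/365 = £1648.0973
March 5 – April 14, 2033: 41 days at 1.75% → £1469000 × 1.75% × 41/365 = £2887.6918
Total = £4535.7890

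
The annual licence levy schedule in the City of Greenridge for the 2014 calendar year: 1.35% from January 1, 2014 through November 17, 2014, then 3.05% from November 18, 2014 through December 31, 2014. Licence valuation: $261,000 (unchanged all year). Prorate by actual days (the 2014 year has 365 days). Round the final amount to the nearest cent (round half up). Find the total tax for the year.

January 1 – November 17, 2014: 321 days at 1.35% → $261,000 × 1.35% × 321/365 = $3,098.7493
November 18 – December 31, 2014: 44 days at 3.05% → $261,000 × 3.05% × 44/365 = $959.6219
Total = $4,058.3712

$4,058.37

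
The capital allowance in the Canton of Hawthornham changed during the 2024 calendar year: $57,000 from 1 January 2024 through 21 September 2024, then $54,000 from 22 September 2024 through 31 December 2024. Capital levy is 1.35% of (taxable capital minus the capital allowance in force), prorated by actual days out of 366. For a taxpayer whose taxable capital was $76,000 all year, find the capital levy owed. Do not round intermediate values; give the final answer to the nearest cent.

1 January – 21 September 2024: 265 days, exemption $57,000 → ($76,000 − $57,000) × 1.35% × 265/366 = $185.7172
22 September – 31 December 2024: 101 days, exemption $54,000 → ($76,000 − $54,000) × 1.35% × 101/366 = $81.9590
Total = $267.6762

$267.68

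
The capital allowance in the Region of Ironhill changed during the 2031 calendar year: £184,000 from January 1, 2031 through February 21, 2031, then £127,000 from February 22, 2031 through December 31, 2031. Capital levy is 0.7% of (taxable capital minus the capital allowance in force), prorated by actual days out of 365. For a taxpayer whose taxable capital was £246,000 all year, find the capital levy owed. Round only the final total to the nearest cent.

January 1 – February 21, 2031: 52 days, exemption £184,000 → (£246,000 − £184,000) × 0.7% × 52/365 = £61.8301
February 22 – December 31, 2031: 313 days, exemption £127,000 → (£246,000 − £127,000) × 0.7% × 313/365 = £714.3260
Total = £776.1562

£776.16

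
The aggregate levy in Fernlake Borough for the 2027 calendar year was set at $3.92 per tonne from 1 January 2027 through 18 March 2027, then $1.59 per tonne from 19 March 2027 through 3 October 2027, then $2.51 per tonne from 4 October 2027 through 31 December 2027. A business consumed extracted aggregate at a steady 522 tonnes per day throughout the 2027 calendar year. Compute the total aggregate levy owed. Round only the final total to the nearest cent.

1 January – 18 March 2027: 77 days × 522 tonnes/day = 40,194 tonnes at $3.92/tonne → $157,560.48
19 March – 3 October 2027: 199 days × 522 tonnes/day = 103,878 tonnes at $1.59/tonne → $165,166.02
4 October – 31 December 2027: 89 days × 522 tonnes/day = 46,458 tonnes at $2.51/tonne → $116,609.58

$439,336.08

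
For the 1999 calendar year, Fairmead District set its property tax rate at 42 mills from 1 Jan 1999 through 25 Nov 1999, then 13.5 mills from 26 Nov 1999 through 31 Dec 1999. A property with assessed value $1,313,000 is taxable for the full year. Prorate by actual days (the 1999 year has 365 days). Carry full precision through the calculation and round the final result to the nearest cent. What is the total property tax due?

1 Jan – 25 Nov 1999: 329 days at 42 mills → $1,313,000 × 4.2% × 329/365 = $49,706.9425
26 Nov – 31 Dec 1999: 36 days at 13.5 mills → $1,313,000 × 1.35% × 36/365 = $1,748.2685
Total = $51,455.2110

$51,455.21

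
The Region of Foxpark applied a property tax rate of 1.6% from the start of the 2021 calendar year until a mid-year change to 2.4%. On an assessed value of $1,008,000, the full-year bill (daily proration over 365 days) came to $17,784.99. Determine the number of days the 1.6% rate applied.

Let d = days at the first rate; then 365 − d days at the second rate.
$1,008,000 × [1.6%·d + 2.4%·(365−d)] / 365 = $17,784.99
Solving gives d = 290, so the new rate took effect on October 18, 2021.

290 days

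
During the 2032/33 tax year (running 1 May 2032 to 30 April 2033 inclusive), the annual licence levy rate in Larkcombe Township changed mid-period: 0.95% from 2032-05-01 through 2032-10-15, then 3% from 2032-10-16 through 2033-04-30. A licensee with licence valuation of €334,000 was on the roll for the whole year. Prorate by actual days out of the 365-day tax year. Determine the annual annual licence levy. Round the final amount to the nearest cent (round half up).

€6,868.50

2032-05-01 to 2032-10-15: 168 days at 0.95% → €334,000 × 0.95% × 168/365 = €1,460.4493
2032-10-16 to 2033-04-30: 197 days at 3% → €334,000 × 3% × 197/365 = €5,408.0548
Total = €6,868.5041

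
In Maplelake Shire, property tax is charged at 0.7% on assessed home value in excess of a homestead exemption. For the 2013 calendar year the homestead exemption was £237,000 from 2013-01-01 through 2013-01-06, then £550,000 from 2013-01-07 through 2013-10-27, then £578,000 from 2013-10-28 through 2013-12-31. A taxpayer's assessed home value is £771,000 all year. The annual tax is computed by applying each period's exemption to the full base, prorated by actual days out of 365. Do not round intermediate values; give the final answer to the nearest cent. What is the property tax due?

£1,548.11

2013-01-01 to 2013-01-06: 6 days, exemption £237,000 → (£771,000 − £237,000) × 0.7% × 6/365 = £61.4466
2013-01-07 to 2013-10-27: 294 days, exemption £550,000 → (£771,000 − £550,000) × 0.7% × 294/365 = £1,246.0767
2013-10-28 to 2013-12-31: 65 days, exemption £578,000 → (£771,000 − £578,000) × 0.7% × 65/365 = £240.5890
Total = £1,548.1123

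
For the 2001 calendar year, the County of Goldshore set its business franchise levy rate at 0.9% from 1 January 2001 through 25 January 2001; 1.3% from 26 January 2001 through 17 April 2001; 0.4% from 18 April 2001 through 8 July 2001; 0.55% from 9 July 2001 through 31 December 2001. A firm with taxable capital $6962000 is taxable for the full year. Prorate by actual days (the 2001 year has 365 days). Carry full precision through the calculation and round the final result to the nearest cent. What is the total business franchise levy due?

1 January – 25 January 2001: 25 days at 0.9% → $6962000 × 0.9% × 25/365 = $4291.6438
26 January – 17 April 2001: 82 days at 1.3% → $6962000 × 1.3% × 82/365 = $20332.8548
18 April – 8 July 2001: 82 days at 0.4% → $6962000 × 0.4% × 82/365 = $6256.2630
9 July – 31 December 2001: 176 days at 0.55% → $6962000 × 0.55% × 176/365 = $18463.6055
Total = $49344.3671

$49344.37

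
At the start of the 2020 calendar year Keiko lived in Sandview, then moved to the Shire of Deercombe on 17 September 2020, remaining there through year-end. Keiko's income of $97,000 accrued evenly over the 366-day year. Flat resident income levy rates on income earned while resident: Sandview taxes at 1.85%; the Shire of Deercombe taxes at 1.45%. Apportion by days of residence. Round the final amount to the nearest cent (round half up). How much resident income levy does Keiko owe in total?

$1,682.13

Sandview, 1 January – 16 September 2020: 260 days → $97,000 × 1.85% × 260/366 = $1,274.7814
The Shire of Deercombe, 17 September – 31 December 2020: 106 days → $97,000 × 1.45% × 106/366 = $407.3470
Total = $1,682.1284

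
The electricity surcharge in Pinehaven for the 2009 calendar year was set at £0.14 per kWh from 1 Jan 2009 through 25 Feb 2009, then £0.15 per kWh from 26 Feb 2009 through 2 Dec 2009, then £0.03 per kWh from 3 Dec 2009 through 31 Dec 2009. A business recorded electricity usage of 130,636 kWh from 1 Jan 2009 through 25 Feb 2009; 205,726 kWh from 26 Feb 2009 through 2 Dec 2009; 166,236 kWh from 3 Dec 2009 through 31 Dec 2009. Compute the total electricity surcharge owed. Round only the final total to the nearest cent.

£54,135.02

1 Jan – 25 Feb 2009: 130,636 kWh at £0.14/kWh → £18,289.04
26 Feb – 2 Dec 2009: 205,726 kWh at £0.15/kWh → £30,858.90
3 Dec – 31 Dec 2009: 166,236 kWh at £0.03/kWh → £4,987.08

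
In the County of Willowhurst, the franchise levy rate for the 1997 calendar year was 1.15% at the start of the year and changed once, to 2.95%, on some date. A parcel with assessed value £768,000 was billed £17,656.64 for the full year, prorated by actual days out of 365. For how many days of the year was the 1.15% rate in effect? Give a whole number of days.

132 days

Let d = days at the first rate; then 365 − d days at the second rate.
£768,000 × [1.15%·d + 2.95%·(365−d)] / 365 = £17,656.64
Solving gives d = 132, so the new rate took effect on 13 May 1997.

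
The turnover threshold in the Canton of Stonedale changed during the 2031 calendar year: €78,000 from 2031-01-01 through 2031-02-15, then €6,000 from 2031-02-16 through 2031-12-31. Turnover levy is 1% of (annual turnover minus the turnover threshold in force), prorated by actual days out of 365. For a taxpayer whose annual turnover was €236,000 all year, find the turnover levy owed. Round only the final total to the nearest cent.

€2,209.26

2031-01-01 to 2031-02-15: 46 days, exemption €78,000 → (€236,000 − €78,000) × 1% × 46/365 = €199.1233
2031-02-16 to 2031-12-31: 319 days, exemption €6,000 → (€236,000 − €6,000) × 1% × 319/365 = €2,010.1370
Total = €2,209.2603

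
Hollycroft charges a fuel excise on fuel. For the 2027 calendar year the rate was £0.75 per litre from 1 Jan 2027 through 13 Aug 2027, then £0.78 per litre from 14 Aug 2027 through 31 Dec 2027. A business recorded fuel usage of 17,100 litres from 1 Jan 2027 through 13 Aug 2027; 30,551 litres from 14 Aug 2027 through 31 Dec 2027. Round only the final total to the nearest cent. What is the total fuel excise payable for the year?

1 Jan – 13 Aug 2027: 17,100 litres at £0.75/litre → £12825.00
14 Aug – 31 Dec 2027: 30,551 litres at £0.78/litre → £23829.78

£36654.78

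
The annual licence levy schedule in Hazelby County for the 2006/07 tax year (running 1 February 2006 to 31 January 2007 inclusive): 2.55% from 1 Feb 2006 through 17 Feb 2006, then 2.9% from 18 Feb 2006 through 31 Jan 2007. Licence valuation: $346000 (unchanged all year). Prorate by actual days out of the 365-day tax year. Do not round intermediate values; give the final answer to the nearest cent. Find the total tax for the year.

1 Feb – 17 Feb 2006: 17 days at 2.55% → $346000 × 2.55% × 17/365 = $410.9342
18 Feb 2006 – 31 Jan 2007: 348 days at 2.9% → $346000 × 2.9% × 348/365 = $9566.6630
Total = $9977.5973

$9977.60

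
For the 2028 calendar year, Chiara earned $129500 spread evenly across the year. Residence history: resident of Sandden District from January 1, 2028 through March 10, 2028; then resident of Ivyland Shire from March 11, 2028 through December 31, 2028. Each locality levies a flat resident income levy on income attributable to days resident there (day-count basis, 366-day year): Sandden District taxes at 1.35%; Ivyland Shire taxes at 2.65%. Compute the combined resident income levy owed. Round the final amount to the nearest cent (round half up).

Sandden District, January 1 – March 10, 2028: 70 days → $129500 × 1.35% × 70/366 = $334.3648
Ivyland Shire, March 11 – December 31, 2028: 296 days → $129500 × 2.65% × 296/366 = $2775.4044
Total = $3109.7691

$3109.77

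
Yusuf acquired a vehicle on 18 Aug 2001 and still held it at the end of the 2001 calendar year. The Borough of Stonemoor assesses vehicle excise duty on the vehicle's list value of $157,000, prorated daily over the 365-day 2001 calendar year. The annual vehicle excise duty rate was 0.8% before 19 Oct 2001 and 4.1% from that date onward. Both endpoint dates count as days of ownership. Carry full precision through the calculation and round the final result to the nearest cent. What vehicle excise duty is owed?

$1,518.38

18 Aug – 18 Oct 2001: 62 days at 0.8% → $157,000 × 0.8% × 62/365 = $213.3479
19 Oct – 31 Dec 2001: 74 days at 4.1% → $157,000 × 4.1% × 74/365 = $1,305.0356
Total = $1,518.3836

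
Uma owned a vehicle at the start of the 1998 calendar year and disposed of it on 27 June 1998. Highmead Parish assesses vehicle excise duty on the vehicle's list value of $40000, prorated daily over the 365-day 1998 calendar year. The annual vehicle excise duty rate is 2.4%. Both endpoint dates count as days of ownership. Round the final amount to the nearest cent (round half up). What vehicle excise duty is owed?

Days held (1 January – 27 June 1998): 178 out of 365
Tax = $40000 × 2.4% × 178/365 = $468.1644

$468.16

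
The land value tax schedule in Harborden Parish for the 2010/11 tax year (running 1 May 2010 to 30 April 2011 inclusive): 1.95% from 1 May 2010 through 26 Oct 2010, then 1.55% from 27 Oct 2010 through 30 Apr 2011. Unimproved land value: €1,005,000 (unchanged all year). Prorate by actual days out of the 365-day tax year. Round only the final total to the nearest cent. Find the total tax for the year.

€17,548.95

1 May – 26 Oct 2010: 179 days at 1.95% → €1,005,000 × 1.95% × 179/365 = €9,610.8288
27 Oct 2010 – 30 Apr 2011: 186 days at 1.55% → €1,005,000 × 1.55% × 186/365 = €7,938.1233
Total = €17,548.9521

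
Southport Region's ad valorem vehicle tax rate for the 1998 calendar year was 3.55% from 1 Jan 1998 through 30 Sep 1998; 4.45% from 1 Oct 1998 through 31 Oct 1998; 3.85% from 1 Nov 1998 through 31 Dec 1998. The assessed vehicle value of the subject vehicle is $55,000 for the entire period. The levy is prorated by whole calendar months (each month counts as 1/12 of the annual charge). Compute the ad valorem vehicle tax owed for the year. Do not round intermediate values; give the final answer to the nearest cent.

$2,021.25

1 Jan – 30 Sep 1998: 9 months at 3.55% → $55,000 × 3.55% × 9/12 = $1,464.3750
1 Oct – 31 Oct 1998: 1 month at 4.45% → $55,000 × 4.45% × 1/12 = $203.9583
1 Nov – 31 Dec 1998: 2 months at 3.85% → $55,000 × 3.85% × 2/12 = $352.9167
Total = $2,021.2500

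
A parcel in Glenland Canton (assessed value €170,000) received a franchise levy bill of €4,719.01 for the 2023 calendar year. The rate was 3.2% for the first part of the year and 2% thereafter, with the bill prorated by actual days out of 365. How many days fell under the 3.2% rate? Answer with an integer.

236 days

Let d = days at the first rate; then 365 − d days at the second rate.
€170,000 × [3.2%·d + 2%·(365−d)] / 365 = €4,719.01
Solving gives d = 236, so the new rate took effect on 25 Aug 2023.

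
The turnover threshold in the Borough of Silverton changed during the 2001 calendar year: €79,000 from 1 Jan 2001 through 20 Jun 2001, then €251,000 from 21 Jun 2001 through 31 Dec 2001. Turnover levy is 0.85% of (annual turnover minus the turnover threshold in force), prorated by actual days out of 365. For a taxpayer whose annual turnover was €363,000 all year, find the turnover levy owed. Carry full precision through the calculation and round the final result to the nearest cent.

1 Jan – 20 Jun 2001: 171 days, exemption €79,000 → (€363,000 − €79,000) × 0.85% × 171/365 = €1,130.9425
21 Jun – 31 Dec 2001: 194 days, exemption €251,000 → (€363,000 − €251,000) × 0.85% × 194/365 = €505.9945
Total = €1,636.9370

€1,636.94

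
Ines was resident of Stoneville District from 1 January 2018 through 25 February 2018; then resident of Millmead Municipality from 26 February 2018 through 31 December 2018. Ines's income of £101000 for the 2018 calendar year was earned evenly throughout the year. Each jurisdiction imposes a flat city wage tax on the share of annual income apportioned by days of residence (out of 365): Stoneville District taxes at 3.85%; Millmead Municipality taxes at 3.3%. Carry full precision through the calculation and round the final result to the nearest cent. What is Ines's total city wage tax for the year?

Stoneville District, 1 January – 25 February 2018: 56 days → £101000 × 3.85% × 56/365 = £596.5918
Millmead Municipality, 26 February – 31 December 2018: 309 days → £101000 × 3.3% × 309/365 = £2821.6356
Total = £3418.2274

£3418.23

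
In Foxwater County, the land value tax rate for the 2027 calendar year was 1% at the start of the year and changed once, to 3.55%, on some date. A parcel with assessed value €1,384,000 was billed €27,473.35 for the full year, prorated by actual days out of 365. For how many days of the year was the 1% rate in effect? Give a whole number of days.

Let d = days at the first rate; then 365 − d days at the second rate.
€1,384,000 × [1%·d + 3.55%·(365−d)] / 365 = €27,473.35
Solving gives d = 224, so the new rate took effect on August 13, 2027.

224 days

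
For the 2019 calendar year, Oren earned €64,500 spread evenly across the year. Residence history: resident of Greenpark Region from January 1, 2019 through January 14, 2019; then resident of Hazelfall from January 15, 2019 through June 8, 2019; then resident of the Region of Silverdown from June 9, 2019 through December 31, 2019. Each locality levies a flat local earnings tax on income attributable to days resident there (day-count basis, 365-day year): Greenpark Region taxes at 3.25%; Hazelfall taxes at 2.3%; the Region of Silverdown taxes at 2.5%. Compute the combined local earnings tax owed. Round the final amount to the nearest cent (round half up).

Greenpark Region, January 1 – January 14, 2019: 14 days → €64,500 × 3.25% × 14/365 = €80.4041
Hazelfall, January 15 – June 8, 2019: 145 days → €64,500 × 2.3% × 145/365 = €589.3356
The Region of Silverdown, June 9 – December 31, 2019: 206 days → €64,500 × 2.5% × 206/365 = €910.0685
Total = €1,579.8082

€1,579.81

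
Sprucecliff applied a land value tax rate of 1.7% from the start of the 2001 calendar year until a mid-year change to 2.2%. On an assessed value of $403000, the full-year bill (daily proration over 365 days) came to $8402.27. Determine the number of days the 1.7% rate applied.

84 days

Let d = days at the first rate; then 365 − d days at the second rate.
$403000 × [1.7%·d + 2.2%·(365−d)] / 365 = $8402.27
Solving gives d = 84, so the new rate took effect on March 26, 2001.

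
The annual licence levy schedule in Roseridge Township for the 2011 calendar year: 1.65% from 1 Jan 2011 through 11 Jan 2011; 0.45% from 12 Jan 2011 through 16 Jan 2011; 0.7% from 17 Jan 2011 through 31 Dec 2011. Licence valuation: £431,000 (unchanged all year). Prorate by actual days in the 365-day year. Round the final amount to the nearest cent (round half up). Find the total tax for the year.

1 Jan – 11 Jan 2011: 11 days at 1.65% → £431,000 × 1.65% × 11/365 = £214.3192
12 Jan – 16 Jan 2011: 5 days at 0.45% → £431,000 × 0.45% × 5/365 = £26.5685
17 Jan – 31 Dec 2011: 349 days at 0.7% → £431,000 × 0.7% × 349/365 = £2,884.7479
Total = £3,125.6356

£3,125.64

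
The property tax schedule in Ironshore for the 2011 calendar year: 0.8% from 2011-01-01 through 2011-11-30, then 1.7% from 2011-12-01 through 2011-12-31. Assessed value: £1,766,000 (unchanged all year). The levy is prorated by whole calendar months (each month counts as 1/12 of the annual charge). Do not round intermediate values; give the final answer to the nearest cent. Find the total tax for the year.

£15,452.50

2011-01-01 to 2011-11-30: 11 months at 0.8% → £1,766,000 × 0.8% × 11/12 = £12,950.6667
2011-12-01 to 2011-12-31: 1 month at 1.7% → £1,766,000 × 1.7% × 1/12 = £2,501.8333
Total = £15,452.5000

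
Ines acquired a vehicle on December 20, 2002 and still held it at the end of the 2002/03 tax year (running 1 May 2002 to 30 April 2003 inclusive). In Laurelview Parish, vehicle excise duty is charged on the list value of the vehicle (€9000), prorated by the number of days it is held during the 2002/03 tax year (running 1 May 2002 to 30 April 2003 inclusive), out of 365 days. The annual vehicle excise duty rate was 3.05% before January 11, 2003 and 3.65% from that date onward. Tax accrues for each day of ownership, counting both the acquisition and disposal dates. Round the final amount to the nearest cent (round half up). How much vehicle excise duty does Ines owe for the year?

€115.55

December 20, 2002 – January 10, 2003: 22 days at 3.05% → €9000 × 3.05% × 22/365 = €16.5452
January 11 – April 30, 2003: 110 days at 3.65% → €9000 × 3.65% × 110/365 = €99.0000
Total = €115.5452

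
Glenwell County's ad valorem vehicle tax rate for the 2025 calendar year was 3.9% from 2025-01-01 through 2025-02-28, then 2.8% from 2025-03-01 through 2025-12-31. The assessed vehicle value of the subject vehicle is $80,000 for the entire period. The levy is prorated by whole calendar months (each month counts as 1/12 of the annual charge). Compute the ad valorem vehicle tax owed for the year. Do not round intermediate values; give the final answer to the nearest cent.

$2,386.67

2025-01-01 to 2025-02-28: 2 months at 3.9% → $80,000 × 3.9% × 2/12 = $520.0000
2025-03-01 to 2025-12-31: 10 months at 2.8% → $80,000 × 2.8% × 10/12 = $1,866.6667
Total = $2,386.6667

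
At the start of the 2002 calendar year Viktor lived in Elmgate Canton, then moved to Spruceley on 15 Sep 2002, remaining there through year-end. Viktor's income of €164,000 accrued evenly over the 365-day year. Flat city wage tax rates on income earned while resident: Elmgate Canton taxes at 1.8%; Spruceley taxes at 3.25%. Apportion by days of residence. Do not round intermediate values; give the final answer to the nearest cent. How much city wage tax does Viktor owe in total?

€3,655.63

Elmgate Canton, 1 Jan – 14 Sep 2002: 257 days → €164,000 × 1.8% × 257/365 = €2,078.5315
Spruceley, 15 Sep – 31 Dec 2002: 108 days → €164,000 × 3.25% × 108/365 = €1,577.0959
Total = €3,655.6274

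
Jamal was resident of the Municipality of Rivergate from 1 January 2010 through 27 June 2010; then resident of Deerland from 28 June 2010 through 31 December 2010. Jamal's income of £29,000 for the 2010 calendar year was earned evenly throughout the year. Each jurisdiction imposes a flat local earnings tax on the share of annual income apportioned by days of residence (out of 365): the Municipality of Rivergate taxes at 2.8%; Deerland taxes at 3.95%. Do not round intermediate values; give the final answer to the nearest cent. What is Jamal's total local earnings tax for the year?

£982.86

The Municipality of Rivergate, 1 January – 27 June 2010: 178 days → £29,000 × 2.8% × 178/365 = £395.9890
Deerland, 28 June – 31 December 2010: 187 days → £29,000 × 3.95% × 187/365 = £586.8726
Total = £982.8616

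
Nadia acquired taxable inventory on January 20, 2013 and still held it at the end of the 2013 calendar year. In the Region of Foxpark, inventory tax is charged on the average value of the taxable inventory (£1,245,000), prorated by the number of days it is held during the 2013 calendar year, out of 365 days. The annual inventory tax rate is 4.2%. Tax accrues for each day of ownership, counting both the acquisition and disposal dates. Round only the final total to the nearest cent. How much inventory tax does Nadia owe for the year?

Days held (January 20 – December 31, 2013): 346 out of 365
Tax = £1,245,000 × 4.2% × 346/365 = £49,568.0548

£49,568.05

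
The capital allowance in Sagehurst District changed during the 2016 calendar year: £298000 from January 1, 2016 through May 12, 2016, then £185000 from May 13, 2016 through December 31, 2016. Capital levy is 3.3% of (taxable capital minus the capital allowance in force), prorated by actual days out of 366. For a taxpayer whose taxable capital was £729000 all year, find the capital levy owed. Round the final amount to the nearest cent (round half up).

January 1 – May 12, 2016: 133 days, exemption £298000 → (£729000 − £298000) × 3.3% × 133/366 = £5168.4672
May 13 – December 31, 2016: 233 days, exemption £185000 → (£729000 − £185000) × 3.3% × 233/366 = £11428.4590
Total = £16596.9262

£16596.93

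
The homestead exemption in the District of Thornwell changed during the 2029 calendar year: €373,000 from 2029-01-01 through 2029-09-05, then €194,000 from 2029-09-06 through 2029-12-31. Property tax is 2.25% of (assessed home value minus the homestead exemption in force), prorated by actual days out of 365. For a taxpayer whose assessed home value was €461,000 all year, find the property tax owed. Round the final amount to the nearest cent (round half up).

€3,271.01

2029-01-01 to 2029-09-05: 248 days, exemption €373,000 → (€461,000 − €373,000) × 2.25% × 248/365 = €1,345.3151
2029-09-06 to 2029-12-31: 117 days, exemption €194,000 → (€461,000 − €194,000) × 2.25% × 117/365 = €1,925.6918
Total = €3,271.0068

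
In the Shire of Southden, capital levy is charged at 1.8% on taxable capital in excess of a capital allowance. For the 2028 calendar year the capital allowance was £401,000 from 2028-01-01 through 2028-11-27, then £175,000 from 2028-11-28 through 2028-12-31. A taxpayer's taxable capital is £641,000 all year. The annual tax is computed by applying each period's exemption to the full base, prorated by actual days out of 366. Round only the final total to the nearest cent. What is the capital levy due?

2028-01-01 to 2028-11-27: 332 days, exemption £401,000 → (£641,000 − £401,000) × 1.8% × 332/366 = £3,918.6885
2028-11-28 to 2028-12-31: 34 days, exemption £175,000 → (£641,000 − £175,000) × 1.8% × 34/366 = £779.2131
Total = £4,697.9016

£4,697.90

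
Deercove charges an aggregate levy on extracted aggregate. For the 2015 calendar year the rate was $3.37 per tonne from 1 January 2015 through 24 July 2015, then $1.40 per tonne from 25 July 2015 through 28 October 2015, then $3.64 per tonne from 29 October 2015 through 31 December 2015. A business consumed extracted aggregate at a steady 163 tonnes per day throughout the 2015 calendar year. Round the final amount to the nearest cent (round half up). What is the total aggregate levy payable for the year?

1 January – 24 July 2015: 205 days × 163 tonnes/day = 33,415 tonnes at $3.37/tonne → $112608.55
25 July – 28 October 2015: 96 days × 163 tonnes/day = 15,648 tonnes at $1.40/tonne → $21907.20
29 October – 31 December 2015: 64 days × 163 tonnes/day = 10,432 tonnes at $3.64/tonne → $37972.48

$172488.23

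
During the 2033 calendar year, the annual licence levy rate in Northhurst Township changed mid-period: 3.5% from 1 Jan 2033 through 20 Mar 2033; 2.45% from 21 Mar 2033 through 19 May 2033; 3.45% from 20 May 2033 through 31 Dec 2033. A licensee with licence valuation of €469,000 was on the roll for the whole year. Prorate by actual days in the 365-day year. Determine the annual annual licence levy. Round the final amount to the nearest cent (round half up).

€15,460.30

1 Jan – 20 Mar 2033: 79 days at 3.5% → €469,000 × 3.5% × 79/365 = €3,552.8356
21 Mar – 19 May 2033: 60 days at 2.45% → €469,000 × 2.45% × 60/365 = €1,888.8493
20 May – 31 Dec 2033: 226 days at 3.45% → €469,000 × 3.45% × 226/365 = €10,018.6110
Total = €15,460.2959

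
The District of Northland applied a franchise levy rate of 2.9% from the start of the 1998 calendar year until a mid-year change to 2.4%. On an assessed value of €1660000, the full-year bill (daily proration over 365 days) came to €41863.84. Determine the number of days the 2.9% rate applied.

Let d = days at the first rate; then 365 − d days at the second rate.
€1660000 × [2.9%·d + 2.4%·(365−d)] / 365 = €41863.84
Solving gives d = 89, so the new rate took effect on 31 Mar 1998.

89 days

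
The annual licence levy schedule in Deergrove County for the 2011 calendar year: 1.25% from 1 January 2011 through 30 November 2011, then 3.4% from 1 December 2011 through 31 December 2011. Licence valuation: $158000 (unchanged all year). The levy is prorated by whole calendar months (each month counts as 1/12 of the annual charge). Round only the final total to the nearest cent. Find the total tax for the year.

$2258.08

1 January – 30 November 2011: 11 months at 1.25% → $158000 × 1.25% × 11/12 = $1810.4167
1 December – 31 December 2011: 1 month at 3.4% → $158000 × 3.4% × 1/12 = $447.6667
Total = $2258.0833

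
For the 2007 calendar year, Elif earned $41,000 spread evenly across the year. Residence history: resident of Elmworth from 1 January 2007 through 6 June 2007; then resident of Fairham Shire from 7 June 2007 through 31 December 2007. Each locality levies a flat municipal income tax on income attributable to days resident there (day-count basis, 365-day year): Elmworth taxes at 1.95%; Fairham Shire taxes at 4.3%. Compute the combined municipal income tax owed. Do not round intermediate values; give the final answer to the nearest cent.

Elmworth, 1 January – 6 June 2007: 157 days → $41,000 × 1.95% × 157/365 = $343.8945
Fairham Shire, 7 June – 31 December 2007: 208 days → $41,000 × 4.3% × 208/365 = $1,004.6685
Total = $1,348.5630

$1,348.56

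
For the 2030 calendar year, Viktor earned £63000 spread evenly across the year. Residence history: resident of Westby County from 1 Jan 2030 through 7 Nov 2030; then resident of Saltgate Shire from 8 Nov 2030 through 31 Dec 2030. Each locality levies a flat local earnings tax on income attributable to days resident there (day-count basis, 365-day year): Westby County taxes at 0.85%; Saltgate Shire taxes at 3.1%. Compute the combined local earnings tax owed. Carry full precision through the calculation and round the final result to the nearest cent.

Westby County, 1 Jan – 7 Nov 2030: 311 days → £63000 × 0.85% × 311/365 = £456.2753
Saltgate Shire, 8 Nov – 31 Dec 2030: 54 days → £63000 × 3.1% × 54/365 = £288.9370
Total = £745.2123

£745.21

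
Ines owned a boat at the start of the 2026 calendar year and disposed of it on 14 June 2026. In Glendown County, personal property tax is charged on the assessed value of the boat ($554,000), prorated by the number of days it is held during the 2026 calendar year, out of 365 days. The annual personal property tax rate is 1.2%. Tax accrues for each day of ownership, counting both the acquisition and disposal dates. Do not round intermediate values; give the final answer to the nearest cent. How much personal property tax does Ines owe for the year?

Days held (1 January – 14 June 2026): 165 out of 365
Tax = $554,000 × 1.2% × 165/365 = $3,005.2603

$3,005.26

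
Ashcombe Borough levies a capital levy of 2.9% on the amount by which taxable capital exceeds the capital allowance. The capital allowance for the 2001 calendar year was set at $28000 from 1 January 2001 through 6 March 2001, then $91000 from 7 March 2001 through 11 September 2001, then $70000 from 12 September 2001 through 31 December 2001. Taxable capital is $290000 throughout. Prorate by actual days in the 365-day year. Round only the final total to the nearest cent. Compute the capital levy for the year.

$6281.56

1 January – 6 March 2001: 65 days, exemption $28000 → ($290000 − $28000) × 2.9% × 65/365 = $1353.0685
7 March – 11 September 2001: 189 days, exemption $91000 → ($290000 − $91000) × 2.9% × 189/365 = $2988.2712
12 September – 31 December 2001: 111 days, exemption $70000 → ($290000 − $70000) × 2.9% × 111/365 = $1940.2192
Total = $6281.5589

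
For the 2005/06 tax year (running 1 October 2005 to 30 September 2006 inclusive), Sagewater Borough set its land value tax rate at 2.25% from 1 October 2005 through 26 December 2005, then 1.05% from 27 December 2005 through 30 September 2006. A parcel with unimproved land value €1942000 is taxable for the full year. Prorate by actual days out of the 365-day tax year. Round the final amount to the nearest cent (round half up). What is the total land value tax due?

1 October – 26 December 2005: 87 days at 2.25% → €1942000 × 2.25% × 87/365 = €10414.9726
27 December 2005 – 30 September 2006: 278 days at 1.05% → €1942000 × 1.05% × 278/365 = €15530.6795
Total = €25945.6521

€25945.65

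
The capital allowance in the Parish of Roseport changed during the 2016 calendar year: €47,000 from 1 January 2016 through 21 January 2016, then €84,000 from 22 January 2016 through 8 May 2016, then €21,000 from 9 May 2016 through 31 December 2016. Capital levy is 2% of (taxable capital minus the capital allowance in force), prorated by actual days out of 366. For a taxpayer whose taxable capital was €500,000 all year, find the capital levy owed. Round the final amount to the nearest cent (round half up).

1 January – 21 January 2016: 21 days, exemption €47,000 → (€500,000 − €47,000) × 2% × 21/366 = €519.8361
22 January – 8 May 2016: 108 days, exemption €84,000 → (€500,000 − €84,000) × 2% × 108/366 = €2,455.0820
9 May – 31 December 2016: 237 days, exemption €21,000 → (€500,000 − €21,000) × 2% × 237/366 = €6,203.4426
Total = €9,178.3607

€9,178.36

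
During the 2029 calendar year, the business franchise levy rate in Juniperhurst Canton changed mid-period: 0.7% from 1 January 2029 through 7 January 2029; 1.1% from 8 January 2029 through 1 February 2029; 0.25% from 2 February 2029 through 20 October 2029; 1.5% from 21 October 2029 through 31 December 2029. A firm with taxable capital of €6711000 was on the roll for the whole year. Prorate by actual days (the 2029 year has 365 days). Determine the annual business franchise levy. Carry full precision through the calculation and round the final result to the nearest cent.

1 January – 7 January 2029: 7 days at 0.7% → €6711000 × 0.7% × 7/365 = €900.9288
8 January – 1 February 2029: 25 days at 1.1% → €6711000 × 1.1% × 25/365 = €5056.2329
2 February – 20 October 2029: 261 days at 0.25% → €6711000 × 0.25% × 261/365 = €11997.0616
21 October – 31 December 2029: 72 days at 1.5% → €6711000 × 1.5% × 72/365 = €19857.2055
Total = €37811.4288

€37811.43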